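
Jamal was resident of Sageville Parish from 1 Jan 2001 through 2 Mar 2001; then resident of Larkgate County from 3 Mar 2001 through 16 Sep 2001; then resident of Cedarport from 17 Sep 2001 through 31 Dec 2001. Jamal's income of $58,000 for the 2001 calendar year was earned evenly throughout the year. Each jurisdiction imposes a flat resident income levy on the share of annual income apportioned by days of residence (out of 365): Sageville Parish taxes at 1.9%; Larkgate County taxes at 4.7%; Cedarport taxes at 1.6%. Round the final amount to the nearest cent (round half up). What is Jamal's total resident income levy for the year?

Sageville Parish, 1 Jan – 2 Mar 2001: 61 days → $58,000 × 1.9% × 61/365 = $184.1699
Larkgate County, 3 Mar – 16 Sep 2001: 198 days → $58,000 × 4.7% × 198/365 = $1,478.7616
Cedarport, 17 Sep – 31 Dec 2001: 106 days → $58,000 × 1.6% × 106/365 = $269.5014
Total = $1,932.4329

$1,932.43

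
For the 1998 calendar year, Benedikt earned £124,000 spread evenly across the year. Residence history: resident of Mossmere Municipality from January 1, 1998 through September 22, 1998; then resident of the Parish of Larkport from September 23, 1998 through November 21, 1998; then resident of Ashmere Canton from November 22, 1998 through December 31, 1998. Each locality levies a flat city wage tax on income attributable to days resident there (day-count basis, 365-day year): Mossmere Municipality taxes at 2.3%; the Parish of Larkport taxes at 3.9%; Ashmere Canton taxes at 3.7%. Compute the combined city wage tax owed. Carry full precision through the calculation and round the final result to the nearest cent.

Mossmere Municipality, January 1 – September 22, 1998: 265 days → £124,000 × 2.3% × 265/365 = £2,070.6301
The Parish of Larkport, September 23 – November 21, 1998: 60 days → £124,000 × 3.9% × 60/365 = £794.9589
Ashmere Canton, November 22 – December 31, 1998: 40 days → £124,000 × 3.7% × 40/365 = £502.7945
Total = £3,368.3836

£3,368.38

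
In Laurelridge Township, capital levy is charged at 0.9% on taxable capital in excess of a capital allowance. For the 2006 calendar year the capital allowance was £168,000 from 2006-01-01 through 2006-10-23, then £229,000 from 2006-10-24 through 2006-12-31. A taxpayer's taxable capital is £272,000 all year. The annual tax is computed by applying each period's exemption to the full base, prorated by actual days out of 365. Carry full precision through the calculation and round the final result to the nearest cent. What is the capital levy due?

£832.22

2006-01-01 to 2006-10-23: 296 days, exemption £168,000 → (£272,000 − £168,000) × 0.9% × 296/365 = £759.0575
2006-10-24 to 2006-12-31: 69 days, exemption £229,000 → (£272,000 − £229,000) × 0.9% × 69/365 = £73.1589
Total = £832.2164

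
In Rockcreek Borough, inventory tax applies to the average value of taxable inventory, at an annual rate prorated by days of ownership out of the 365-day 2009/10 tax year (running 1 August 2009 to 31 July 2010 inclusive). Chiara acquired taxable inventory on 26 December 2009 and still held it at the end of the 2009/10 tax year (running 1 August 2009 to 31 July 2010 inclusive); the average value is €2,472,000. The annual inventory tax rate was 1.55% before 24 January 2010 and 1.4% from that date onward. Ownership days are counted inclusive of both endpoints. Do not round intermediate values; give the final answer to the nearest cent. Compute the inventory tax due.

€20,964.59

26 December 2009 – 23 January 2010: 29 days at 1.55% → €2,472,000 × 1.55% × 29/365 = €3,044.2849
24 January – 31 July 2010: 189 days at 1.4% → €2,472,000 × 1.4% × 189/365 = €17,920.3068
Total = €20,964.5918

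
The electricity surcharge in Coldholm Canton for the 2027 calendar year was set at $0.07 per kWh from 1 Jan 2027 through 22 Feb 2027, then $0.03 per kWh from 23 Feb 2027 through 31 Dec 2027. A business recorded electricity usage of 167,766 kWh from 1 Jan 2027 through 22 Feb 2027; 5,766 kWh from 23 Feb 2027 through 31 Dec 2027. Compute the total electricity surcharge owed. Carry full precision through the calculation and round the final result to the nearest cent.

1 Jan – 22 Feb 2027: 167,766 kWh at $0.07/kWh → $11743.62
23 Feb – 31 Dec 2027: 5,766 kWh at $0.03/kWh → $172.98

$11916.60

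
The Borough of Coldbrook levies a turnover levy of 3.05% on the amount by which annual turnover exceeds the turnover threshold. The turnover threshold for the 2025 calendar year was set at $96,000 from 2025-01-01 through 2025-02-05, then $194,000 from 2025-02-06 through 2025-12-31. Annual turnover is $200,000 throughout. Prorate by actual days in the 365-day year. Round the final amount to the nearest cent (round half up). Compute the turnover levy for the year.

2025-01-01 to 2025-02-05: 36 days, exemption $96,000 → ($200,000 − $96,000) × 3.05% × 36/365 = $312.8548
2025-02-06 to 2025-12-31: 329 days, exemption $194,000 → ($200,000 − $194,000) × 3.05% × 329/365 = $164.9507
Total = $477.8055

$477.81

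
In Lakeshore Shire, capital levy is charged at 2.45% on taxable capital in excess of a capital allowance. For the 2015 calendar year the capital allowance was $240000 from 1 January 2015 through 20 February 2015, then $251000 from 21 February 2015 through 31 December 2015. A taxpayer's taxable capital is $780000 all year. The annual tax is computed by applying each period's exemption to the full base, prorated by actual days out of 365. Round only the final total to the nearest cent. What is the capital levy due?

1 January – 20 February 2015: 51 days, exemption $240000 → ($780000 − $240000) × 2.45% × 51/365 = $1848.5753
21 February – 31 December 2015: 314 days, exemption $251000 → ($780000 − $251000) × 2.45% × 314/365 = $11149.5808
Total = $12998.1562

$12998.16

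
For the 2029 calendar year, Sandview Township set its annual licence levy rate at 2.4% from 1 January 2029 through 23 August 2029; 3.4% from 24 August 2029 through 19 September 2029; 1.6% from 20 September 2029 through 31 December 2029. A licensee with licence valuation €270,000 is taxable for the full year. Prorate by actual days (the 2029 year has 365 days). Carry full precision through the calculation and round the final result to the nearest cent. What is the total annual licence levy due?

1 January – 23 August 2029: 235 days at 2.4% → €270,000 × 2.4% × 235/365 = €4,172.0548
24 August – 19 September 2029: 27 days at 3.4% → €270,000 × 3.4% × 27/365 = €679.0685
20 September – 31 December 2029: 103 days at 1.6% → €270,000 × 1.6% × 103/365 = €1,219.0685
Total = €6,070.1918

€6,070.19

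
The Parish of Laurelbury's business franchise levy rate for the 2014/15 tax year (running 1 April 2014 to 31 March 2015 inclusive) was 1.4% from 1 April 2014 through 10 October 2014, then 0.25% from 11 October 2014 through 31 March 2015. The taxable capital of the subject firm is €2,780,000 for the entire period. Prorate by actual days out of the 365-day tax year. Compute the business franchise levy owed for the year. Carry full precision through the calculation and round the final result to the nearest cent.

1 April – 10 October 2014: 193 days at 1.4% → €2,780,000 × 1.4% × 193/365 = €20,579.6164
11 October 2014 – 31 March 2015: 172 days at 0.25% → €2,780,000 × 0.25% × 172/365 = €3,275.0685
Total = €23,854.6849

€23,854.68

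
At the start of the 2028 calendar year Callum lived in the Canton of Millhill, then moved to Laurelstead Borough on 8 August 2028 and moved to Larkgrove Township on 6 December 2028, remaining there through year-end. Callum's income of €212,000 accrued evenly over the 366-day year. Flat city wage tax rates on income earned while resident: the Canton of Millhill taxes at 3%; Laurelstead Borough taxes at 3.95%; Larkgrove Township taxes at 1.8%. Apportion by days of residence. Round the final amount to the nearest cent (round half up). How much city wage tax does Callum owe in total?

€6,839.61

The Canton of Millhill, 1 January – 7 August 2028: 220 days → €212,000 × 3% × 220/366 = €3,822.9508
Laurelstead Borough, 8 August – 5 December 2028: 120 days → €212,000 × 3.95% × 120/366 = €2,745.5738
Larkgrove Township, 6 December – 31 December 2028: 26 days → €212,000 × 1.8% × 26/366 = €271.0820
Total = €6,839.6066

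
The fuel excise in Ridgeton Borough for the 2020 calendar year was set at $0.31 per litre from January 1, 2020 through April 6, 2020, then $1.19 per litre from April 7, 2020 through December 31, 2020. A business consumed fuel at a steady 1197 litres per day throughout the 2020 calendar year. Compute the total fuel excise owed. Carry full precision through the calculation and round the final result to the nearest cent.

January 1 – April 6, 2020: 97 days × 1197 litres/day = 116,109 litres at $0.31/litre → $35,993.79
April 7 – December 31, 2020: 269 days × 1197 litres/day = 321,993 litres at $1.19/litre → $383,171.67

$419,165.46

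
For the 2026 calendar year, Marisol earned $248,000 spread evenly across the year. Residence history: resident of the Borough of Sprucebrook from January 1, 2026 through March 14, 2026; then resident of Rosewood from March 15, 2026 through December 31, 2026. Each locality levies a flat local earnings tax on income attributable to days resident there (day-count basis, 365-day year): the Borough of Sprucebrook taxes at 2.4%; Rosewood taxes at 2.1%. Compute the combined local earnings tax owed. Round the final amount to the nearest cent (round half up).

$5,356.80

The Borough of Sprucebrook, January 1 – March 14, 2026: 73 days → $248,000 × 2.4% × 73/365 = $1,190.4000
Rosewood, March 15 – December 31, 2026: 292 days → $248,000 × 2.1% × 292/365 = $4,166.4000
Total = $5,356.8000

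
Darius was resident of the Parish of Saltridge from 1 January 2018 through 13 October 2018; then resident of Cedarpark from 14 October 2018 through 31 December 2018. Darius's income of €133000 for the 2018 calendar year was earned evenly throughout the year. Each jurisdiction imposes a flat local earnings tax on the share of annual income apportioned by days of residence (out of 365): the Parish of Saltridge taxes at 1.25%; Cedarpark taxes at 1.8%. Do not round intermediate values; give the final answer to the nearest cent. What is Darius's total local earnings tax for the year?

The Parish of Saltridge, 1 January – 13 October 2018: 286 days → €133000 × 1.25% × 286/365 = €1302.6712
Cedarpark, 14 October – 31 December 2018: 79 days → €133000 × 1.8% × 79/365 = €518.1534
Total = €1820.8247

€1820.82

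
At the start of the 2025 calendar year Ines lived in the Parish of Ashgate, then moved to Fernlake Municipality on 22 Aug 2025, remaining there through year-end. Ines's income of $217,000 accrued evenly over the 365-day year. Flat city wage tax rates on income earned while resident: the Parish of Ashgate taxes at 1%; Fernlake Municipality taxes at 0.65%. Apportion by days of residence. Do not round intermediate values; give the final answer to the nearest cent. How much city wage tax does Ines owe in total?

$1,895.33

The Parish of Ashgate, 1 Jan – 21 Aug 2025: 233 days → $217,000 × 1% × 233/365 = $1,385.2329
Fernlake Municipality, 22 Aug – 31 Dec 2025: 132 days → $217,000 × 0.65% × 132/365 = $510.0986
Total = $1,895.3315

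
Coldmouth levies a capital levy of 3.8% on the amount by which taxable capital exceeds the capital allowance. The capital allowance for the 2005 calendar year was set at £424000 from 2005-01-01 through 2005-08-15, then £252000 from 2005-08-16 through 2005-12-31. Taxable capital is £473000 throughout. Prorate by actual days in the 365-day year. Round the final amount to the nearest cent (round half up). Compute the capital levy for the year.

2005-01-01 to 2005-08-15: 227 days, exemption £424000 → (£473000 − £424000) × 3.8% × 227/365 = £1158.0110
2005-08-16 to 2005-12-31: 138 days, exemption £252000 → (£473000 − £252000) × 3.8% × 138/365 = £3175.1342
Total = £4333.1452

£4333.15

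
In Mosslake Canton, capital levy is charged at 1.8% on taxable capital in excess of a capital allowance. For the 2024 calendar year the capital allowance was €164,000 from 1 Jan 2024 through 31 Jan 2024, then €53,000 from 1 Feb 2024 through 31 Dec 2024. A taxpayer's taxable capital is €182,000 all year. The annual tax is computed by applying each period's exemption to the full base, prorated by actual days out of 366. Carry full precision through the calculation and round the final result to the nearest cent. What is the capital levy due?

€2,152.77

1 Jan – 31 Jan 2024: 31 days, exemption €164,000 → (€182,000 − €164,000) × 1.8% × 31/366 = €27.4426
1 Feb – 31 Dec 2024: 335 days, exemption €53,000 → (€182,000 − €53,000) × 1.8% × 335/366 = €2,125.3279
Total = €2,152.7705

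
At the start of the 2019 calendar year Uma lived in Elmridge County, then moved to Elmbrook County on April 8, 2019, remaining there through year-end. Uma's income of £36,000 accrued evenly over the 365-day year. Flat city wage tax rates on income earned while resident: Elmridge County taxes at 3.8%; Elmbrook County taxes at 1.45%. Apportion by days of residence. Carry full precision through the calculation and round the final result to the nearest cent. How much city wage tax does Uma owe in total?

£746.83

Elmridge County, January 1 – April 7, 2019: 97 days → £36,000 × 3.8% × 97/365 = £363.5507
Elmbrook County, April 8 – December 31, 2019: 268 days → £36,000 × 1.45% × 268/365 = £383.2767
Total = £746.8274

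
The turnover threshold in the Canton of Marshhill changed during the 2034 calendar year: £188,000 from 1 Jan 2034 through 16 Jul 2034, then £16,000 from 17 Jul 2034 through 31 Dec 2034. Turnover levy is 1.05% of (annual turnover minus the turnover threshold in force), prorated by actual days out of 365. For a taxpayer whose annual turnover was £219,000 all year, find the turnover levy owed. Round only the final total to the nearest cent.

£1,156.75

1 Jan – 16 Jul 2034: 197 days, exemption £188,000 → (£219,000 − £188,000) × 1.05% × 197/365 = £175.6808
17 Jul – 31 Dec 2034: 168 days, exemption £16,000 → (£219,000 − £16,000) × 1.05% × 168/365 = £981.0740
Total = £1,156.7548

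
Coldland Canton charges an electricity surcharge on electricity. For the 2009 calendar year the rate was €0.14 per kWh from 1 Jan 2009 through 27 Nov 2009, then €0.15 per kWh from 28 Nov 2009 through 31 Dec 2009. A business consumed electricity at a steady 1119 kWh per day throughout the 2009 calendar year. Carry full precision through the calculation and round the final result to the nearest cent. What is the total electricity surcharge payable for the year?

€57,561.36

1 Jan – 27 Nov 2009: 331 days × 1119 kWh/day = 370,389 kWh at €0.14/kWh → €51,854.46
28 Nov – 31 Dec 2009: 34 days × 1119 kWh/day = 38,046 kWh at €0.15/kWh → €5,706.90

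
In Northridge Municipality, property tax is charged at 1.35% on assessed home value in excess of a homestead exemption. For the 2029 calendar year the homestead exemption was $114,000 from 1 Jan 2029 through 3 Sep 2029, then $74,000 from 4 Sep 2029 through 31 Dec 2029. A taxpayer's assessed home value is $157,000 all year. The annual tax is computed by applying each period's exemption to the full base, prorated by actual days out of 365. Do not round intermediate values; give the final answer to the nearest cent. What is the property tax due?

$756.55

1 Jan – 3 Sep 2029: 246 days, exemption $114,000 → ($157,000 − $114,000) × 1.35% × 246/365 = $391.2411
4 Sep – 31 Dec 2029: 119 days, exemption $74,000 → ($157,000 − $74,000) × 1.35% × 119/365 = $365.3137
Total = $756.5548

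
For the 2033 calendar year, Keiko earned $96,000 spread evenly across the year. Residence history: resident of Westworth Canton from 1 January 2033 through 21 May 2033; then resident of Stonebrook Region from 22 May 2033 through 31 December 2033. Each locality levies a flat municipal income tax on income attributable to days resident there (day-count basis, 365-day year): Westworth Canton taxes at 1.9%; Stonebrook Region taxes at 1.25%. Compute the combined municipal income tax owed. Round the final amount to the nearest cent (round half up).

Westworth Canton, 1 January – 21 May 2033: 141 days → $96,000 × 1.9% × 141/365 = $704.6137
Stonebrook Region, 22 May – 31 December 2033: 224 days → $96,000 × 1.25% × 224/365 = $736.4384
Total = $1,441.0521

$1,441.05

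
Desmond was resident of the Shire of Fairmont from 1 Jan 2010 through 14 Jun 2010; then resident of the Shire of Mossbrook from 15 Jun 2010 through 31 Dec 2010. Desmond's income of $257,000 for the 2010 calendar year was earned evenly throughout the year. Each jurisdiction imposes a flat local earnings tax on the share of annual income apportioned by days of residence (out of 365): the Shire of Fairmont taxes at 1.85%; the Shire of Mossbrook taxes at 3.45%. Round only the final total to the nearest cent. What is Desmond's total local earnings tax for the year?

The Shire of Fairmont, 1 Jan – 14 Jun 2010: 165 days → $257,000 × 1.85% × 165/365 = $2,149.2945
The Shire of Mossbrook, 15 Jun – 31 Dec 2010: 200 days → $257,000 × 3.45% × 200/365 = $4,858.3562
Total = $7,007.6507

$7,007.65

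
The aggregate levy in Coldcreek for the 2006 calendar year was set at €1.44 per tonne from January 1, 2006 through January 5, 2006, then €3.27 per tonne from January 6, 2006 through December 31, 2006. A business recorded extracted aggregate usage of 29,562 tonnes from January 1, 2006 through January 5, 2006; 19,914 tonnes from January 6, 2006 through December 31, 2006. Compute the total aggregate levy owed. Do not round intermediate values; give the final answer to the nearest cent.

€107,688.06

January 1 – January 5, 2006: 29,562 tonnes at €1.44/tonne → €42,569.28
January 6 – December 31, 2006: 19,914 tonnes at €3.27/tonne → €65,118.78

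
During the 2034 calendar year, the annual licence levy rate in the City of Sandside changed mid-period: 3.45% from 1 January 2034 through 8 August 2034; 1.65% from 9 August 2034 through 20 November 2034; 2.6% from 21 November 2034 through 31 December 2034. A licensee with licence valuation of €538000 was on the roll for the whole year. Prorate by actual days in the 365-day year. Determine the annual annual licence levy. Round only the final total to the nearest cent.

€15288.04

1 January – 8 August 2034: 220 days at 3.45% → €538000 × 3.45% × 220/365 = €11187.4521
9 August – 20 November 2034: 104 days at 1.65% → €538000 × 1.65% × 104/365 = €2529.3370
21 November – 31 December 2034: 41 days at 2.6% → €538000 × 2.6% × 41/365 = €1571.2548
Total = €15288.0438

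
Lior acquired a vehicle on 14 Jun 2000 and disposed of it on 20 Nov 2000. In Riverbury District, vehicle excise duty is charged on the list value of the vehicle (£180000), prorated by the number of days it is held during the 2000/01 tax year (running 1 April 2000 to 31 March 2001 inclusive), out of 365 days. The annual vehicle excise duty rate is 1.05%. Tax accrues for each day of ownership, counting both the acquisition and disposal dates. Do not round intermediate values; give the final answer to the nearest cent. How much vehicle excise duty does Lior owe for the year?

Days held (14 Jun – 20 Nov 2000): 160 out of 365
Tax = £180000 × 1.05% × 160/365 = £828.4932

£828.49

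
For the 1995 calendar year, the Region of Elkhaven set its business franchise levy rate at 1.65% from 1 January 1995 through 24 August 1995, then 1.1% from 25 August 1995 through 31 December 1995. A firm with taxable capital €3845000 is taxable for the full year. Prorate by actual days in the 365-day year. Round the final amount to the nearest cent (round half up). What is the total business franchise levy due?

1 January – 24 August 1995: 236 days at 1.65% → €3845000 × 1.65% × 236/365 = €41020.3562
25 August – 31 December 1995: 129 days at 1.1% → €3845000 × 1.1% × 129/365 = €14948.0959
Total = €55968.4521

€55968.45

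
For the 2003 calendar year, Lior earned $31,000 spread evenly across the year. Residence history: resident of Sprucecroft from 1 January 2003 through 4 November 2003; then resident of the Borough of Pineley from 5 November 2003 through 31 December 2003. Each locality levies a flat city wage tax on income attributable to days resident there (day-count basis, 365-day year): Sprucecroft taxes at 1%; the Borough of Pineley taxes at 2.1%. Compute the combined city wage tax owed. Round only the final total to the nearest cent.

Sprucecroft, 1 January – 4 November 2003: 308 days → $31,000 × 1% × 308/365 = $261.5890
The Borough of Pineley, 5 November – 31 December 2003: 57 days → $31,000 × 2.1% × 57/365 = $101.6630
Total = $363.2521

$363.25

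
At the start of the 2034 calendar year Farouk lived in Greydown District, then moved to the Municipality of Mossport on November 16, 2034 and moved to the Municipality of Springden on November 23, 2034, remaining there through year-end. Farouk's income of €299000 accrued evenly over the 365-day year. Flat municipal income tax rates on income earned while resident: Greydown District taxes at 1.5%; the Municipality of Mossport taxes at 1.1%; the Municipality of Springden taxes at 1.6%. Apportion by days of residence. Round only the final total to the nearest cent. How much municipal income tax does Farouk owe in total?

Greydown District, January 1 – November 15, 2034: 319 days → €299000 × 1.5% × 319/365 = €3919.7671
The Municipality of Mossport, November 16 – November 22, 2034: 7 days → €299000 × 1.1% × 7/365 = €63.0767
The Municipality of Springden, November 23 – December 31, 2034: 39 days → €299000 × 1.6% × 39/365 = €511.1671
Total = €4494.0110

€4494.01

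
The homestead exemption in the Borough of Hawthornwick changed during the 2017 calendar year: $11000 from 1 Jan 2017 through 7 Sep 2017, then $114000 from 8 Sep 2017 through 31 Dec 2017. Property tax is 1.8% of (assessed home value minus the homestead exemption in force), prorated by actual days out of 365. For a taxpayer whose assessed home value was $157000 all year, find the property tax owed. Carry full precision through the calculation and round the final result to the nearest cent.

$2043.86

1 Jan – 7 Sep 2017: 250 days, exemption $11000 → ($157000 − $11000) × 1.8% × 250/365 = $1800.0000
8 Sep – 31 Dec 2017: 115 days, exemption $114000 → ($157000 − $114000) × 1.8% × 115/365 = $243.8630
Total = $2043.8630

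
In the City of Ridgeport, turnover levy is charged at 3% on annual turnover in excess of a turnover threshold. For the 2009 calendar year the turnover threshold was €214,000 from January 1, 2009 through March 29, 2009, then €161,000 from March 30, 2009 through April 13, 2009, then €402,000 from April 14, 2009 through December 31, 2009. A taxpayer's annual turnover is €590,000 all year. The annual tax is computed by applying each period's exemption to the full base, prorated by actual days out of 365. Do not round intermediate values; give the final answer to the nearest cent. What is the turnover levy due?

€7,296.90

January 1 – March 29, 2009: 88 days, exemption €214,000 → (€590,000 − €214,000) × 3% × 88/365 = €2,719.5616
March 30 – April 13, 2009: 15 days, exemption €161,000 → (€590,000 − €161,000) × 3% × 15/365 = €528.9041
April 14 – December 31, 2009: 262 days, exemption €402,000 → (€590,000 − €402,000) × 3% × 262/365 = €4,048.4384
Total = €7,296.9041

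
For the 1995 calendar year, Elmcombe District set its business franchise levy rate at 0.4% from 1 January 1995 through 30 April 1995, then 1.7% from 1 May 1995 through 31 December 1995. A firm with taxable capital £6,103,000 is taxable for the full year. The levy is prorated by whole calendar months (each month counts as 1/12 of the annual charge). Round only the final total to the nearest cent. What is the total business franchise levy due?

£77,304.67

1 January – 30 April 1995: 4 months at 0.4% → £6,103,000 × 0.4% × 4/12 = £8,137.3333
1 May – 31 December 1995: 8 months at 1.7% → £6,103,000 × 1.7% × 8/12 = £69,167.3333
Total = £77,304.6667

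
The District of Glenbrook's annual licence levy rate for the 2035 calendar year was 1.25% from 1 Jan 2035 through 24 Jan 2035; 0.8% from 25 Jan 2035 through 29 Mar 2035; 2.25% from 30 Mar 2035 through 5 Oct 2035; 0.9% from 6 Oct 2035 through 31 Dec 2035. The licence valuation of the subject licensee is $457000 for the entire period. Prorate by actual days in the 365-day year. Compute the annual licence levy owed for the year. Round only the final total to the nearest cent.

$7349.56

1 Jan – 24 Jan 2035: 24 days at 1.25% → $457000 × 1.25% × 24/365 = $375.6164
25 Jan – 29 Mar 2035: 64 days at 0.8% → $457000 × 0.8% × 64/365 = $641.0521
30 Mar – 5 Oct 2035: 190 days at 2.25% → $457000 × 2.25% × 190/365 = $5352.5342
6 Oct – 31 Dec 2035: 87 days at 0.9% → $457000 × 0.9% × 87/365 = $980.3589
Total = $7349.5616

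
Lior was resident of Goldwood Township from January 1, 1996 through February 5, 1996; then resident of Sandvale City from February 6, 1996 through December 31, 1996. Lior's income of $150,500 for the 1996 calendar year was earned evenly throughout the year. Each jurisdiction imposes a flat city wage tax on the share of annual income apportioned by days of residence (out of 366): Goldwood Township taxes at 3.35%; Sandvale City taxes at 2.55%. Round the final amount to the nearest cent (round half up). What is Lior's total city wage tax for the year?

$3,956.18

Goldwood Township, January 1 – February 5, 1996: 36 days → $150,500 × 3.35% × 36/366 = $495.9098
Sandvale City, February 6 – December 31, 1996: 330 days → $150,500 × 2.55% × 330/366 = $3,460.2664
Total = $3,956.1762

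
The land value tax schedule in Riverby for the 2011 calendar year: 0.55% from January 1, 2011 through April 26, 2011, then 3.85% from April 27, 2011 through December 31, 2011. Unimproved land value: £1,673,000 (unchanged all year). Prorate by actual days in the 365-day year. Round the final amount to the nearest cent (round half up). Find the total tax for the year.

January 1 – April 26, 2011: 116 days at 0.55% → £1,673,000 × 0.55% × 116/365 = £2,924.3123
April 27 – December 31, 2011: 249 days at 3.85% → £1,673,000 × 3.85% × 249/365 = £43,940.3137
Total = £46,864.6260

£46,864.63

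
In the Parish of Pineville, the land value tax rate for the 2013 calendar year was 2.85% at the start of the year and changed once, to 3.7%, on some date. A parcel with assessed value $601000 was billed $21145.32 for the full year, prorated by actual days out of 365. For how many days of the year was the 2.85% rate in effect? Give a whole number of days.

Let d = days at the first rate; then 365 − d days at the second rate.
$601000 × [2.85%·d + 3.7%·(365−d)] / 365 = $21145.32
Solving gives d = 78, so the new rate took effect on 20 March 2013.

78 days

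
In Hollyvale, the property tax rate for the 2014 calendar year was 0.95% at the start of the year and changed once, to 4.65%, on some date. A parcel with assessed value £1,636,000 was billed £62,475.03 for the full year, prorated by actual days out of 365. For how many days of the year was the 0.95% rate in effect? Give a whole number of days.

82 days

Let d = days at the first rate; then 365 − d days at the second rate.
£1,636,000 × [0.95%·d + 4.65%·(365−d)] / 365 = £62,475.03
Solving gives d = 82, so the new rate took effect on March 24, 2014.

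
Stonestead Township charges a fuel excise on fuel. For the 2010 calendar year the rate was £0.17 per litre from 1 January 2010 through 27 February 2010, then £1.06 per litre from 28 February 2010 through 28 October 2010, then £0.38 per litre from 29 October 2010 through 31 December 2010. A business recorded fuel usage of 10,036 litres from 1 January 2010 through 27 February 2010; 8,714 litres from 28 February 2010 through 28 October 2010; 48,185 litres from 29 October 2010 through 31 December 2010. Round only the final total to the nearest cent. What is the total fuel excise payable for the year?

£29253.26

1 January – 27 February 2010: 10,036 litres at £0.17/litre → £1706.12
28 February – 28 October 2010: 8,714 litres at £1.06/litre → £9236.84
29 October – 31 December 2010: 48,185 litres at £0.38/litre → £18310.30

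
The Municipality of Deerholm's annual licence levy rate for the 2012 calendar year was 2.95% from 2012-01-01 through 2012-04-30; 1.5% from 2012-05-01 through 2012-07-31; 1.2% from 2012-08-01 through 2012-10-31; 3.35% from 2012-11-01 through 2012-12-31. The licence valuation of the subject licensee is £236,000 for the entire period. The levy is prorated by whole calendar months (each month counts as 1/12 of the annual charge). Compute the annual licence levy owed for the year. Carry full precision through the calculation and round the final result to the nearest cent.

£5,231.33

2012-01-01 to 2012-04-30: 4 months at 2.95% → £236,000 × 2.95% × 4/12 = £2,320.6667
2012-05-01 to 2012-07-31: 3 months at 1.5% → £236,000 × 1.5% × 3/12 = £885.0000
2012-08-01 to 2012-10-31: 3 months at 1.2% → £236,000 × 1.2% × 3/12 = £708.0000
2012-11-01 to 2012-12-31: 2 months at 3.35% → £236,000 × 3.35% × 2/12 = £1,317.6667
Total = £5,231.3333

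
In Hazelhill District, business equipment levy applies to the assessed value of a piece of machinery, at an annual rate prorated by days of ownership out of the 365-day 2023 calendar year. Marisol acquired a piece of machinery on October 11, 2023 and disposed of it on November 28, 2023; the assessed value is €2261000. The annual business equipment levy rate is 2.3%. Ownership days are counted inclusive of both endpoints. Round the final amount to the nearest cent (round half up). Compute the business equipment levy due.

Days held (October 11 – November 28, 2023): 49 out of 365
Tax = €2261000 × 2.3% × 49/365 = €6981.2247

€6981.22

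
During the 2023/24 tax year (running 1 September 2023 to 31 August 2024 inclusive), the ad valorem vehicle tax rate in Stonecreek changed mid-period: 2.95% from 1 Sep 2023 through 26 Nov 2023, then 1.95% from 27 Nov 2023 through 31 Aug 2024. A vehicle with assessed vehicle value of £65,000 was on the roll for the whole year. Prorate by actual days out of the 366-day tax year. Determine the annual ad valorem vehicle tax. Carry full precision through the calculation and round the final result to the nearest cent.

1 Sep – 26 Nov 2023: 87 days at 2.95% → £65,000 × 2.95% × 87/366 = £455.7992
27 Nov 2023 – 31 Aug 2024: 279 days at 1.95% → £65,000 × 1.95% × 279/366 = £966.2090
Total = £1,422.0082

£1,422.01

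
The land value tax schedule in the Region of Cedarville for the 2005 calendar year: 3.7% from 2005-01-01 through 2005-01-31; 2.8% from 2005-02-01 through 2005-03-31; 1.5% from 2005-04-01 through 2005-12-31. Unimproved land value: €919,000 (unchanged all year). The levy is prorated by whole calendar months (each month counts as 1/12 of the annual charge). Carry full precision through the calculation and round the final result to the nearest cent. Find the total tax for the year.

2005-01-01 to 2005-01-31: 1 month at 3.7% → €919,000 × 3.7% × 1/12 = €2,833.5833
2005-02-01 to 2005-03-31: 2 months at 2.8% → €919,000 × 2.8% × 2/12 = €4,288.6667
2005-04-01 to 2005-12-31: 9 months at 1.5% → €919,000 × 1.5% × 9/12 = €10,338.7500
Total = €17,461.0000

€17,461.00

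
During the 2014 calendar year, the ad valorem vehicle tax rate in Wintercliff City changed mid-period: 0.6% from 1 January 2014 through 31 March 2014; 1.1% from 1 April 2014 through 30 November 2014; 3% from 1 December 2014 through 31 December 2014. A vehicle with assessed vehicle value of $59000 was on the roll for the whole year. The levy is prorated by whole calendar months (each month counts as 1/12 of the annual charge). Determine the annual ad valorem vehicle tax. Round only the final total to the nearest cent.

$668.67

1 January – 31 March 2014: 3 months at 0.6% → $59000 × 0.6% × 3/12 = $88.5000
1 April – 30 November 2014: 8 months at 1.1% → $59000 × 1.1% × 8/12 = $432.6667
1 December – 31 December 2014: 1 month at 3% → $59000 × 3% × 1/12 = $147.5000
Total = $668.6667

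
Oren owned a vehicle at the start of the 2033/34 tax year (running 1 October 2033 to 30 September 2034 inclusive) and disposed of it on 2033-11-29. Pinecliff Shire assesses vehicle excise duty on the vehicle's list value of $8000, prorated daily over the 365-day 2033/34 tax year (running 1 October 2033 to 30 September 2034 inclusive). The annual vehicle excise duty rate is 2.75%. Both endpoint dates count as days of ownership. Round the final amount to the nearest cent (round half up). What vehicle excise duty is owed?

$36.16

Days held (2033-10-01 to 2033-11-29): 60 out of 365
Tax = $8000 × 2.75% × 60/365 = $36.1644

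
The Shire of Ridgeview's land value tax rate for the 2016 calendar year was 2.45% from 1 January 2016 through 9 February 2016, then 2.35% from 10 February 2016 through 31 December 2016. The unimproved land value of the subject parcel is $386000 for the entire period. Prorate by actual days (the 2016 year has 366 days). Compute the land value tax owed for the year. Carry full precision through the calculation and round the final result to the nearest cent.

1 January – 9 February 2016: 40 days at 2.45% → $386000 × 2.45% × 40/366 = $1033.5519
10 February – 31 December 2016: 326 days at 2.35% → $386000 × 2.35% × 326/366 = $8079.6339
Total = $9113.1858

$9113.19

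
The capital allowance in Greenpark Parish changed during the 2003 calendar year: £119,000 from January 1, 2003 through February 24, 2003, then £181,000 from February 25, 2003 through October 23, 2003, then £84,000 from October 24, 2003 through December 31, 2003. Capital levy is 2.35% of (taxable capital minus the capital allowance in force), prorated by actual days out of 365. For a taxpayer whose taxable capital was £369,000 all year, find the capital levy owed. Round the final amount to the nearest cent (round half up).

January 1 – February 24, 2003: 55 days, exemption £119,000 → (£369,000 − £119,000) × 2.35% × 55/365 = £885.2740
February 25 – October 23, 2003: 241 days, exemption £181,000 → (£369,000 − £181,000) × 2.35% × 241/365 = £2,917.0904
October 24 – December 31, 2003: 69 days, exemption £84,000 → (£369,000 − £84,000) × 2.35% × 69/365 = £1,266.1027
Total = £5,068.4671

£5,068.47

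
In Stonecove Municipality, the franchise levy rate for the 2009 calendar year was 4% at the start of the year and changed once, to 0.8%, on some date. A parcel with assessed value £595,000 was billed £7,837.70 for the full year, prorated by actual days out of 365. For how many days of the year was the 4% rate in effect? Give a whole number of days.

Let d = days at the first rate; then 365 − d days at the second rate.
£595,000 × [4%·d + 0.8%·(365−d)] / 365 = £7,837.70
Solving gives d = 59, so the new rate took effect on March 1, 2009.

59 days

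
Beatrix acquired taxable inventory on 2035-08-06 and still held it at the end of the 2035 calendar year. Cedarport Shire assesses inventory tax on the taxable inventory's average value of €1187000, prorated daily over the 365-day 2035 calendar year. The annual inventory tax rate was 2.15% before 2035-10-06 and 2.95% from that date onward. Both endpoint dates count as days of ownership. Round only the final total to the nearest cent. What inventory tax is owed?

2035-08-06 to 2035-10-05: 61 days at 2.15% → €1187000 × 2.15% × 61/365 = €4265.0699
2035-10-06 to 2035-12-31: 87 days at 2.95% → €1187000 × 2.95% × 87/365 = €8346.3986
Total = €12611.4685

€12611.47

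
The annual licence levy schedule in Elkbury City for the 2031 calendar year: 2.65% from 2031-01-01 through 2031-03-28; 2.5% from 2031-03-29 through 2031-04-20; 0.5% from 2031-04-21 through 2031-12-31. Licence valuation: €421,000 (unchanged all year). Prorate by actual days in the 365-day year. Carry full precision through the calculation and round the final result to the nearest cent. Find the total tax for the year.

2031-01-01 to 2031-03-28: 87 days at 2.65% → €421,000 × 2.65% × 87/365 = €2,659.2205
2031-03-29 to 2031-04-20: 23 days at 2.5% → €421,000 × 2.5% × 23/365 = €663.2192
2031-04-21 to 2031-12-31: 255 days at 0.5% → €421,000 × 0.5% × 255/365 = €1,470.6164
Total = €4,793.0562

€4,793.06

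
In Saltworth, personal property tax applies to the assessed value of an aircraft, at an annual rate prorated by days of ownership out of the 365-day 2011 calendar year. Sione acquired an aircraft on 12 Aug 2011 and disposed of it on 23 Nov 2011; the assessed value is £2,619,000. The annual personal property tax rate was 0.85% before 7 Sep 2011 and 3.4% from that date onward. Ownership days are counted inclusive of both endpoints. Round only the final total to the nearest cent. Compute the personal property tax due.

£20,614.76

12 Aug – 6 Sep 2011: 26 days at 0.85% → £2,619,000 × 0.85% × 26/365 = £1,585.7507
7 Sep – 23 Nov 2011: 78 days at 3.4% → £2,619,000 × 3.4% × 78/365 = £19,029.0082
Total = £20,614.7589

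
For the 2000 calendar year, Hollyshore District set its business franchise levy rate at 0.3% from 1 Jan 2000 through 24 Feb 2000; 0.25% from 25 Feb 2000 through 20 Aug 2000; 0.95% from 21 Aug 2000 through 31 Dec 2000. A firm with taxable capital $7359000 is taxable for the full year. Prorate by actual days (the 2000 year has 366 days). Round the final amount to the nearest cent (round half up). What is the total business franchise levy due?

$37669.64

1 Jan – 24 Feb 2000: 55 days at 0.3% → $7359000 × 0.3% × 55/366 = $3317.5820
25 Feb – 20 Aug 2000: 178 days at 0.25% → $7359000 × 0.25% × 178/366 = $8947.4180
21 Aug – 31 Dec 2000: 133 days at 0.95% → $7359000 × 0.95% × 133/366 = $25404.6352
Total = $37669.6352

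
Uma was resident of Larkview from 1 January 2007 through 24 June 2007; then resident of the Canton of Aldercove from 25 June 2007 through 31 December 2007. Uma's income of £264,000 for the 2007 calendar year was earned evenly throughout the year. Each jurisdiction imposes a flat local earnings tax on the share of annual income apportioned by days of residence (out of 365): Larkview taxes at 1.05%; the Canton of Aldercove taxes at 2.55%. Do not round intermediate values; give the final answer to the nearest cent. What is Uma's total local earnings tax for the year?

£4,833.37

Larkview, 1 January – 24 June 2007: 175 days → £264,000 × 1.05% × 175/365 = £1,329.0411
The Canton of Aldercove, 25 June – 31 December 2007: 190 days → £264,000 × 2.55% × 190/365 = £3,504.3288
Total = £4,833.3699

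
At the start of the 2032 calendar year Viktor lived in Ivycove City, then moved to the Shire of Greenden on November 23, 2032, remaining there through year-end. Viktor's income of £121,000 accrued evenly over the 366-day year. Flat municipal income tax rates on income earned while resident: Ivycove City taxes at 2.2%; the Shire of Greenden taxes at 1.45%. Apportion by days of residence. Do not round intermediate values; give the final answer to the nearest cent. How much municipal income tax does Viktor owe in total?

£2,565.30

Ivycove City, January 1 – November 22, 2032: 327 days → £121,000 × 2.2% × 327/366 = £2,378.3443
The Shire of Greenden, November 23 – December 31, 2032: 39 days → £121,000 × 1.45% × 39/366 = £186.9549
Total = £2,565.2992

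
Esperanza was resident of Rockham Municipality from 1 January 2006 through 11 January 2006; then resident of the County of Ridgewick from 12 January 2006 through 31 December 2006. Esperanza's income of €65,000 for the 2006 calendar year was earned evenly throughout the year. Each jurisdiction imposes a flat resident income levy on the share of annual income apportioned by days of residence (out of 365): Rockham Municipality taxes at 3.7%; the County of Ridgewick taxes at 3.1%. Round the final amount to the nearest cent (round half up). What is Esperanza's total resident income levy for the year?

Rockham Municipality, 1 January – 11 January 2006: 11 days → €65,000 × 3.7% × 11/365 = €72.4795
The County of Ridgewick, 12 January – 31 December 2006: 354 days → €65,000 × 3.1% × 354/365 = €1,954.2740
Total = €2,026.7534

€2,026.75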